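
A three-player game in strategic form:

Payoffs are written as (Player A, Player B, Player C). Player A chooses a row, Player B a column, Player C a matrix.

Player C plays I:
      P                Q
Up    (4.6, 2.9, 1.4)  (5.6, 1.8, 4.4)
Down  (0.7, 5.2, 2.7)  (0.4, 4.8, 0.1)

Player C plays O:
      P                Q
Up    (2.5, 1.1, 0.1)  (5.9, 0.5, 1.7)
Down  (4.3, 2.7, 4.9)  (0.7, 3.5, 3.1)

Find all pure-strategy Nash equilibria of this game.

(Up, P, I)

(Up, P, I): Player A gets 4.6, best alternative 0.7; Player B gets 2.9, best alternative 1.8; Player C gets 1.4, best alternative 0.1. No profitable deviation — NE.
(Up, P, O): Player A can switch to Down (2.5 → 4.3). Not NE.
(Up, Q, I): Player B can switch to P (1.8 → 2.9). Not NE.
(Up, Q, O): Player B can switch to P (0.5 → 1.1). Not NE.
(Down, P, I): Player A can switch to Up (0.7 → 4.6). Not NE.
(Down, P, O): Player B can switch to Q (2.7 → 3.5). Not NE.
(Down, Q, I): Player A can switch to Up (0.4 → 5.6). Not NE.
(Down, Q, O): Player A can switch to Up (0.7 → 5.9). Not NE.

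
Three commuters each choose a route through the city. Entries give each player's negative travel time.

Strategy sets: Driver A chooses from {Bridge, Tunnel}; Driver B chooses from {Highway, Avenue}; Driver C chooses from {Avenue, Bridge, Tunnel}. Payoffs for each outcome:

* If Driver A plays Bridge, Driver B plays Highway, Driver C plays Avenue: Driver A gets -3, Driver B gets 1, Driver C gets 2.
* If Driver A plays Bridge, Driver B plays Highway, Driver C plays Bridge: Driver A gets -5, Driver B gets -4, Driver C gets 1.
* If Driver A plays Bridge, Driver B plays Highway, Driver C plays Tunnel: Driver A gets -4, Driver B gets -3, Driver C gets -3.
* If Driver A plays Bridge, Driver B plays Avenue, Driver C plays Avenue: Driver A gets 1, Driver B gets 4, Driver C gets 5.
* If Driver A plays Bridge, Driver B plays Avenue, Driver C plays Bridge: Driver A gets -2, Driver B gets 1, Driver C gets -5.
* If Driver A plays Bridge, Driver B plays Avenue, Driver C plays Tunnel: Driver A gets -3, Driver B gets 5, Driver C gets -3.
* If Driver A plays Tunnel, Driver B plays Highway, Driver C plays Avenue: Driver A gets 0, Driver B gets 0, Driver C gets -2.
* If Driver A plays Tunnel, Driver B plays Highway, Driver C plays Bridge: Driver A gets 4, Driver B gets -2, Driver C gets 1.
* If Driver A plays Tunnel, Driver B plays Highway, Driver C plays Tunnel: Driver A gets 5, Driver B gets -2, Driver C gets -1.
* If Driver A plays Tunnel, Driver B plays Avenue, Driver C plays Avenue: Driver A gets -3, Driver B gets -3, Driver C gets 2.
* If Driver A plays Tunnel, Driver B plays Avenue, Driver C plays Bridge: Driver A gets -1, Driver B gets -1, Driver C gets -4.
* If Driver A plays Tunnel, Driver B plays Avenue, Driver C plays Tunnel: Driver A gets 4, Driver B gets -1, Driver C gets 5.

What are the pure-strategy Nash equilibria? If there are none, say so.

The pure Nash equilibria are (Bridge, Avenue, Avenue); (Tunnel, Avenue, Tunnel).

Check each profile: it is a Nash equilibrium iff no player can strictly gain by switching unilaterally.
(Bridge, Highway, Avenue): Driver A can switch to Tunnel (-3 → 0). Not NE.
(Bridge, Highway, Bridge): Driver A can switch to Tunnel (-5 → 4). Not NE.
(Bridge, Highway, Tunnel): Driver A can switch to Tunnel (-4 → 5). Not NE.
(Bridge, Avenue, Avenue): Driver A gets 1, best alternative -3; Driver B gets 4, best alternative 1; Driver C gets 5, best alternative -3. No profitable deviation — NE.
(Bridge, Avenue, Bridge): Driver A can switch to Tunnel (-2 → -1). Not NE.
(Bridge, Avenue, Tunnel): Driver A can switch to Tunnel (-3 → 4). Not NE.
(Tunnel, Highway, Avenue): Driver C can switch to Bridge (-2 → 1). Not NE.
(Tunnel, Highway, Bridge): Driver B can switch to Avenue (-2 → -1). Not NE.
(Tunnel, Highway, Tunnel): Driver B can switch to Avenue (-2 → -1). Not NE.
(Tunnel, Avenue, Avenue): Driver A can switch to Bridge (-3 → 1). Not NE.
(Tunnel, Avenue, Bridge): Driver C can switch to Avenue (-4 → 2). Not NE.
(Tunnel, Avenue, Tunnel): Driver A gets 4, best alternative -3; Driver B gets -1, best alternative -2; Driver C gets 5, best alternative 2. No profitable deviation — NE.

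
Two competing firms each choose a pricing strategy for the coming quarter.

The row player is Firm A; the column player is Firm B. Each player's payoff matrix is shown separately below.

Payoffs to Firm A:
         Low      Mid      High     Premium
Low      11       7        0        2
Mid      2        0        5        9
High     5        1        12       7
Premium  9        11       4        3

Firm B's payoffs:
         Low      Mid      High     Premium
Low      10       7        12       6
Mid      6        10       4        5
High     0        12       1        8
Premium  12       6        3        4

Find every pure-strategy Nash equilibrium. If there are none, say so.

Check each profile: it is a Nash equilibrium iff no player can strictly gain by switching unilaterally.
(Low, Low): Firm B can switch to High (10 → 12). Not NE.
(Low, Mid): Firm A can switch to Premium (7 → 11). Not NE.
(Low, High): Firm A can switch to Mid (0 → 5). Not NE.
(Low, Premium): Firm A can switch to Mid (2 → 9). Not NE.
(Mid, Low): Firm A can switch to Low (2 → 11). Not NE.
(Mid, Mid): Firm A can switch to Low (0 → 7). Not NE.
(Mid, High): Firm A can switch to High (5 → 12). Not NE.
(Mid, Premium): Firm B can switch to Low (5 → 6). Not NE.
(The remaining 8 profiles each have a profitable deviation by the same check.)

No pure-strategy Nash equilibrium.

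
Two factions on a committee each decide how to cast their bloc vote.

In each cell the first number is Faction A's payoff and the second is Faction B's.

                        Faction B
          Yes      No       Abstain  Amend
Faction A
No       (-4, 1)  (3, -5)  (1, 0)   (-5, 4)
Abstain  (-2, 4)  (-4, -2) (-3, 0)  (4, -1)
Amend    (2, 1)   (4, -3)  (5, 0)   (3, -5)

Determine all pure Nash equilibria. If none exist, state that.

(Amend, Yes)

Check each profile: it is a Nash equilibrium iff no player can strictly gain by switching unilaterally.
(No, Yes): Faction A can switch to Abstain (-4 → -2). Not NE.
(No, No): Faction A can switch to Amend (3 → 4). Not NE.
(No, Abstain): Faction A can switch to Amend (1 → 5). Not NE.
(No, Amend): Faction A can switch to Abstain (-5 → 4). Not NE.
(Abstain, Yes): Faction A can switch to Amend (-2 → 2). Not NE.
(Abstain, No): Faction A can switch to No (-4 → 3). Not NE.
(Abstain, Abstain): Faction A can switch to No (-3 → 1). Not NE.
(Abstain, Amend): Faction B can switch to Yes (-1 → 4). Not NE.
(Amend, Yes): Faction A gets 2, best alternative -2; Faction B gets 1, best alternative 0. No profitable deviation — NE.
(Amend, No): Faction B can switch to Yes (-3 → 1). Not NE.
(Amend, Abstain): Faction B can switch to Yes (0 → 1). Not NE.
(The remaining 1 profile has a profitable deviation by the same check.)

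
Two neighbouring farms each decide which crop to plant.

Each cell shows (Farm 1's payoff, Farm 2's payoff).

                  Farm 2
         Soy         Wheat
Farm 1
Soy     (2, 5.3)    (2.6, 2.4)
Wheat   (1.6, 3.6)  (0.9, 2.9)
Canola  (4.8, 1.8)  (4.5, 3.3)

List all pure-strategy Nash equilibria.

Pure NE: (Canola, Wheat)

For each player, find the best response to each opponent profile; mutual best responses are the pure NE.
Farm 1 against Soy: payoffs 2, 1.6, 4.8 → best response Canola.
Farm 1 against Wheat: payoffs 2.6, 0.9, 4.5 → best response Canola.
Farm 2 against Soy: payoffs 5.3, 2.4 → best response Soy.
Farm 2 against Wheat: payoffs 3.6, 2.9 → best response Soy.
Farm 2 against Canola: payoffs 1.8, 3.3 → best response Wheat.
Mutual best responses: (Canola, Wheat).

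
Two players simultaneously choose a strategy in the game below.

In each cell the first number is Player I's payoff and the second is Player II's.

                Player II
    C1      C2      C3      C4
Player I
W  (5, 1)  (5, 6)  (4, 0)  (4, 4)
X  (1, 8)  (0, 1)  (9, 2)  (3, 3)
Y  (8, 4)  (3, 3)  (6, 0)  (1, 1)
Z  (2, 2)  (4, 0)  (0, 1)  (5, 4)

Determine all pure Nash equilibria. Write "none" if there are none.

Pure-strategy Nash equilibria: (W, C2) and (Y, C1) and (Z, C4)

Check each profile: it is a Nash equilibrium iff no player can strictly gain by switching unilaterally.
(W, C1): Player I can switch to Y (5 → 8). Not NE.
(W, C2): Player I gets 5, best alternative 4; Player II gets 6, best alternative 4. No profitable deviation — NE.
(W, C3): Player I can switch to X (4 → 9). Not NE.
(W, C4): Player I can switch to Z (4 → 5). Not NE.
(X, C1): Player I can switch to W (1 → 5). Not NE.
(X, C2): Player I can switch to W (0 → 5). Not NE.
(X, C3): Player II can switch to C1 (2 → 8). Not NE.
(Y, C1): Player I gets 8, best alternative 5; Player II gets 4, best alternative 3. No profitable deviation — NE.
(Z, C4): Player I gets 5, best alternative 4; Player II gets 4, best alternative 2. No profitable deviation — NE.
(The remaining 7 profiles each have a profitable deviation by the same check.)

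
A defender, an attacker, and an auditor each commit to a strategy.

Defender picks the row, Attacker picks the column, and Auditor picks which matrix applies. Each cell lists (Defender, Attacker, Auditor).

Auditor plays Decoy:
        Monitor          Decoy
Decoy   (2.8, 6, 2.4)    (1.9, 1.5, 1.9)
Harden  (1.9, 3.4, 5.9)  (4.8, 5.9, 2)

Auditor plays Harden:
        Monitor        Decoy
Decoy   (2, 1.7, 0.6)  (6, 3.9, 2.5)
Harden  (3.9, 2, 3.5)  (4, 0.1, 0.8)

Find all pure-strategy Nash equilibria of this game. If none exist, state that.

Pure-strategy Nash equilibria: (Decoy, Monitor, Decoy) and (Decoy, Decoy, Harden) and (Harden, Decoy, Decoy)

For each player, find the best response to each opponent profile; mutual best responses are the pure NE.
Defender against (Monitor, Decoy): payoffs 2.8, 1.9 → best response Decoy.
Defender against (Monitor, Harden): payoffs 2, 3.9 → best response Harden.
Defender against (Decoy, Decoy): payoffs 1.9, 4.8 → best response Harden.
Defender against (Decoy, Harden): payoffs 6, 4 → best response Decoy.
Attacker against (Decoy, Decoy): payoffs 6, 1.5 → best response Monitor.
Attacker against (Decoy, Harden): payoffs 1.7, 3.9 → best response Decoy.
Attacker against (Harden, Decoy): payoffs 3.4, 5.9 → best response Decoy.
Attacker against (Harden, Harden): payoffs 2, 0.1 → best response Monitor.
Auditor against (Decoy, Monitor): payoffs 2.4, 0.6 → best response Decoy.
Auditor against (Decoy, Decoy): payoffs 1.9, 2.5 → best response Harden.
Auditor against (Harden, Monitor): payoffs 5.9, 3.5 → best response Decoy.
Auditor against (Harden, Decoy): payoffs 2, 0.8 → best response Decoy.
Mutual best responses: (Decoy, Monitor, Decoy); (Decoy, Decoy, Harden); (Harden, Decoy, Decoy).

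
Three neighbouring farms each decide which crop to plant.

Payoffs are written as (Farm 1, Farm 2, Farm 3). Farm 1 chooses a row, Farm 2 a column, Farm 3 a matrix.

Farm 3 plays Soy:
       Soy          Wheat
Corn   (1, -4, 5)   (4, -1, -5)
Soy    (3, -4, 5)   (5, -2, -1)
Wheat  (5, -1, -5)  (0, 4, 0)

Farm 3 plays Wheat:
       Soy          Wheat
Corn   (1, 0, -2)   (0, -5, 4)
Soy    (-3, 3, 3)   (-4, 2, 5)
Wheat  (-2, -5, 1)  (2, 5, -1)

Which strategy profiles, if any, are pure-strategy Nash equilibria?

No pure-strategy Nash equilibrium.

(Corn, Soy, Soy): Farm 1 can switch to Soy (1 → 3). Not NE.
(Corn, Soy, Wheat): Farm 3 can switch to Soy (-2 → 5). Not NE.
(Corn, Wheat, Soy): Farm 1 can switch to Soy (4 → 5). Not NE.
(Corn, Wheat, Wheat): Farm 1 can switch to Wheat (0 → 2). Not NE.
(Soy, Soy, Soy): Farm 1 can switch to Wheat (3 → 5). Not NE.
(Soy, Soy, Wheat): Farm 1 can switch to Corn (-3 → 1). Not NE.
(The remaining 6 profiles each have a profitable deviation by the same check.)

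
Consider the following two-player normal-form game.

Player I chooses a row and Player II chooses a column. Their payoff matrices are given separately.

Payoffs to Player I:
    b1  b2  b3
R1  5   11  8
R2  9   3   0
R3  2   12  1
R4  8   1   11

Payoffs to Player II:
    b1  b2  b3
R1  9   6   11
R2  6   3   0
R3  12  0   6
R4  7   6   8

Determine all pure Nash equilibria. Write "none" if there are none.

(R2, b1), (R4, b3)

Player I against b1: payoffs 5, 9, 2, 8 → best response R2.
Player I against b2: payoffs 11, 3, 12, 1 → best response R3.
Player I against b3: payoffs 8, 0, 1, 11 → best response R4.
Player II against R1: payoffs 9, 6, 11 → best response b3.
Player II against R2: payoffs 6, 3, 0 → best response b1.
Player II against R3: payoffs 12, 0, 6 → best response b1.
Player II against R4: payoffs 7, 6, 8 → best response b3.
Mutual best responses: (R2, b1); (R4, b3).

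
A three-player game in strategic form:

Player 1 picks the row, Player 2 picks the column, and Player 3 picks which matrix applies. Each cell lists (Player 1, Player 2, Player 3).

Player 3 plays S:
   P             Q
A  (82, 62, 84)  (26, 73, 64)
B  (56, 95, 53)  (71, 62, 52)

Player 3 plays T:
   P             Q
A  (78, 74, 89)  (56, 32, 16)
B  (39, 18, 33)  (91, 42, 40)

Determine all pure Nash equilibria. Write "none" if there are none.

The unique pure-strategy Nash equilibrium is (A, P, T).

Player 1 against (P, S): payoffs 82, 56 → best response A.
Player 1 against (P, T): payoffs 78, 39 → best response A.
Player 1 against (Q, S): payoffs 26, 71 → best response B.
Player 1 against (Q, T): payoffs 56, 91 → best response B.
Player 2 against (A, S): payoffs 62, 73 → best response Q.
Player 2 against (A, T): payoffs 74, 32 → best response P.
Player 2 against (B, S): payoffs 95, 62 → best response P.
Player 2 against (B, T): payoffs 18, 42 → best response Q.
Player 3 against (A, P): payoffs 84, 89 → best response T.
Player 3 against (A, Q): payoffs 64, 16 → best response S.
Player 3 against (B, P): payoffs 53, 33 → best response S.
Player 3 against (B, Q): payoffs 52, 40 → best response S.
Mutual best responses: (A, P, T).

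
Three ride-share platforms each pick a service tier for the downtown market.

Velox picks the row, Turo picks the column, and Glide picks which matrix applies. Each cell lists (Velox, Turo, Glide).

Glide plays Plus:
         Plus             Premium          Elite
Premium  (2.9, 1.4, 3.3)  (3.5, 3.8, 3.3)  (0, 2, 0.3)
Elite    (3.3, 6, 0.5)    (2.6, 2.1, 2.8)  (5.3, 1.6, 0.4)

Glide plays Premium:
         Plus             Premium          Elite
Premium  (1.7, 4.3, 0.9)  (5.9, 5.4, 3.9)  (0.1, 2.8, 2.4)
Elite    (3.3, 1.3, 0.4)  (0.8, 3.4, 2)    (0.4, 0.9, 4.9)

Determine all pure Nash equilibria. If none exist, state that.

Pure-strategy Nash equilibria: (Premium, Premium, Premium); (Elite, Plus, Plus)

Mark each player's best response to every combination of opponents' strategies; a profile where every player is best-responding is a pure Nash equilibrium.
Velox against (Plus, Plus): payoffs 2.9, 3.3 → best response Elite.
Velox against (Plus, Premium): payoffs 1.7, 3.3 → best response Elite.
Velox against (Premium, Plus): payoffs 3.5, 2.6 → best response Premium.
Velox against (Premium, Premium): payoffs 5.9, 0.8 → best response Premium.
Velox against (Elite, Plus): payoffs 0, 5.3 → best response Elite.
Velox against (Elite, Premium): payoffs 0.1, 0.4 → best response Elite.
Turo against (Premium, Plus): payoffs 1.4, 3.8, 2 → best response Premium.
Turo against (Premium, Premium): payoffs 4.3, 5.4, 2.8 → best response Premium.
Turo against (Elite, Plus): payoffs 6, 2.1, 1.6 → best response Plus.
Turo against (Elite, Premium): payoffs 1.3, 3.4, 0.9 → best response Premium.
Glide against (Premium, Plus): payoffs 3.3, 0.9 → best response Plus.
Glide against (Premium, Premium): payoffs 3.3, 3.9 → best response Premium.
Glide against (Premium, Elite): payoffs 0.3, 2.4 → best response Premium.
Glide against (Elite, Plus): payoffs 0.5, 0.4 → best response Plus.
Glide against (Elite, Premium): payoffs 2.8, 2 → best response Plus.
Glide against (Elite, Elite): payoffs 0.4, 4.9 → best response Premium.
Mutual best responses: (Premium, Premium, Premium); (Elite, Plus, Plus).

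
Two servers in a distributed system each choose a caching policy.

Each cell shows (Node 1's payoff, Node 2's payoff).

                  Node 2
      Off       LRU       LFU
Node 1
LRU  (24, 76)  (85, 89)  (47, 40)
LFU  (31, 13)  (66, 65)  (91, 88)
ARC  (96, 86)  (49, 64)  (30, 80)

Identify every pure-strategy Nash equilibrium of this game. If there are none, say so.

Node 1 against Off: payoffs 24, 31, 96 → best response ARC.
Node 1 against LRU: payoffs 85, 66, 49 → best response LRU.
Node 1 against LFU: payoffs 47, 91, 30 → best response LFU.
Node 2 against LRU: payoffs 76, 89, 40 → best response LRU.
Node 2 against LFU: payoffs 13, 65, 88 → best response LFU.
Node 2 against ARC: payoffs 86, 64, 80 → best response Off.
Mutual best responses: (LRU, LRU); (LFU, LFU); (ARC, Off).

Pure-strategy Nash equilibria: (LRU, LRU); (LFU, LFU); (ARC, Off)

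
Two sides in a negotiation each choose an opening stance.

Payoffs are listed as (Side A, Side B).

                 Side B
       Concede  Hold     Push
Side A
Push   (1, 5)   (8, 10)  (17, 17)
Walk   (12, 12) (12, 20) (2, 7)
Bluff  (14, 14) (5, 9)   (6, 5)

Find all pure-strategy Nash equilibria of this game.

The pure Nash equilibria are (Push, Push); (Walk, Hold); (Bluff, Concede).

For each player, find the best response to each opponent profile; mutual best responses are the pure NE.
Side A against Concede: payoffs 1, 12, 14 → best response Bluff.
Side A against Hold: payoffs 8, 12, 5 → best response Walk.
Side A against Push: payoffs 17, 2, 6 → best response Push.
Side B against Push: payoffs 5, 10, 17 → best response Push.
Side B against Walk: payoffs 12, 20, 7 → best response Hold.
Side B against Bluff: payoffs 14, 9, 5 → best response Concede.
Mutual best responses: (Push, Push); (Walk, Hold); (Bluff, Concede).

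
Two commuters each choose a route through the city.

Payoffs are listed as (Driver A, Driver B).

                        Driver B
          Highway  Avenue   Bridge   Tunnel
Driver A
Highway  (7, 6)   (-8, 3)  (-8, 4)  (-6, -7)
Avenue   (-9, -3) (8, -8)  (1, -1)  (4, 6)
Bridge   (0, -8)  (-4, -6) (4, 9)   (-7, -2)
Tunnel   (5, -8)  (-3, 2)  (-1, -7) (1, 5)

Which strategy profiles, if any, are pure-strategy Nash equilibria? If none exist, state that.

Pure-strategy Nash equilibria: (Highway, Highway), (Avenue, Tunnel), (Bridge, Bridge)

(Highway, Highway): Driver A gets 7, best alternative 5; Driver B gets 6, best alternative 4. No profitable deviation — NE.
(Highway, Avenue): Driver A can switch to Avenue (-8 → 8). Not NE.
(Highway, Bridge): Driver A can switch to Avenue (-8 → 1). Not NE.
(Highway, Tunnel): Driver A can switch to Avenue (-6 → 4). Not NE.
(Avenue, Highway): Driver A can switch to Highway (-9 → 7). Not NE.
(Avenue, Avenue): Driver B can switch to Highway (-8 → -3). Not NE.
(Avenue, Bridge): Driver A can switch to Bridge (1 → 4). Not NE.
(Avenue, Tunnel): Driver A gets 4, best alternative 1; Driver B gets 6, best alternative -1. No profitable deviation — NE.
(Bridge, Highway): Driver A can switch to Highway (0 → 7). Not NE.
(Bridge, Avenue): Driver A can switch to Avenue (-4 → 8). Not NE.
(Bridge, Bridge): Driver A gets 4, best alternative 1; Driver B gets 9, best alternative -2. No profitable deviation — NE.
(The remaining 5 profiles each have a profitable deviation by the same check.)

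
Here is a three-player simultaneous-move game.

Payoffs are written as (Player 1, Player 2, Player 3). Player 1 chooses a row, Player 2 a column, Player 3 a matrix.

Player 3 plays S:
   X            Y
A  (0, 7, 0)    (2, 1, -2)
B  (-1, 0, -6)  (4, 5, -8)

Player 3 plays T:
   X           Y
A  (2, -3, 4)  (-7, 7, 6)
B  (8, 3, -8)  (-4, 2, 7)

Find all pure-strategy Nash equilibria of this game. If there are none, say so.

No pure-strategy Nash equilibrium.

Mark each player's best response to every combination of opponents' strategies; a profile where every player is best-responding is a pure Nash equilibrium.
Player 1 against (X, S): payoffs 0, -1 → best response A.
Player 1 against (X, T): payoffs 2, 8 → best response B.
Player 1 against (Y, S): payoffs 2, 4 → best response B.
Player 1 against (Y, T): payoffs -7, -4 → best response B.
Player 2 against (A, S): payoffs 7, 1 → best response X.
Player 2 against (A, T): payoffs -3, 7 → best response Y.
Player 2 against (B, S): payoffs 0, 5 → best response Y.
Player 2 against (B, T): payoffs 3, 2 → best response X.
Player 3 against (A, X): payoffs 0, 4 → best response T.
Player 3 against (A, Y): payoffs -2, 6 → best response T.
Player 3 against (B, X): payoffs -6, -8 → best response S.
Player 3 against (B, Y): payoffs -8, 7 → best response T.
No profile is a mutual best response for all players.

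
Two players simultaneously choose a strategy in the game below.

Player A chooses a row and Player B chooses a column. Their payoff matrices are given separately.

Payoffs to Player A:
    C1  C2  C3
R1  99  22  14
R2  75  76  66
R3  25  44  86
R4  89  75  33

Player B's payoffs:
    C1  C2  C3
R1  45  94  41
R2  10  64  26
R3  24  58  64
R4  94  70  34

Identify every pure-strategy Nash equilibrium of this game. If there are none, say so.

(R2, C2) and (R3, C3)

For each player, find the best response to each opponent profile; mutual best responses are the pure NE.
Player A against C1: payoffs 99, 75, 25, 89 → best response R1.
Player A against C2: payoffs 22, 76, 44, 75 → best response R2.
Player A against C3: payoffs 14, 66, 86, 33 → best response R3.
Player B against R1: payoffs 45, 94, 41 → best response C2.
Player B against R2: payoffs 10, 64, 26 → best response C2.
Player B against R3: payoffs 24, 58, 64 → best response C3.
Player B against R4: payoffs 94, 70, 34 → best response C1.
Mutual best responses: (R2, C2); (R3, C3).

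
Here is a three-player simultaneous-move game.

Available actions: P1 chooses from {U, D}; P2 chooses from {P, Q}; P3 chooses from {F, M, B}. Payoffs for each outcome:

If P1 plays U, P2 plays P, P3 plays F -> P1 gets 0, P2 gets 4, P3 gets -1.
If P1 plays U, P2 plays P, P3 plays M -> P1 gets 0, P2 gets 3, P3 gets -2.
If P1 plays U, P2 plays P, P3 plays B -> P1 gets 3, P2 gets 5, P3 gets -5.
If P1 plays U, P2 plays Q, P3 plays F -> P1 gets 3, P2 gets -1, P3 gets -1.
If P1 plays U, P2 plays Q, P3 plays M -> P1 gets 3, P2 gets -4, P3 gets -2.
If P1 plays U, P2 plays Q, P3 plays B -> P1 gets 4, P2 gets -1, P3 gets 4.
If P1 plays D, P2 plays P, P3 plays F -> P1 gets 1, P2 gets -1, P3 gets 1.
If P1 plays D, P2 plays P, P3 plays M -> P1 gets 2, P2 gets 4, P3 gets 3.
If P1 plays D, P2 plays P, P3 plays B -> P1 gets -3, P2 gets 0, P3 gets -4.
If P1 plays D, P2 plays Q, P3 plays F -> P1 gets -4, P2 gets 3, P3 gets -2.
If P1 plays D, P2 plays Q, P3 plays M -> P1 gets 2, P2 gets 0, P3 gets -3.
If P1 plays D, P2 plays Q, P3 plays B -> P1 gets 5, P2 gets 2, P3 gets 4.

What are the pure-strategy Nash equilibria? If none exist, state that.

The pure Nash equilibria are (D, P, M); (D, Q, B).

(U, P, F): P1 can switch to D (0 → 1). Not NE.
(U, P, M): P1 can switch to D (0 → 2). Not NE.
(U, P, B): P3 can switch to F (-5 → -1). Not NE.
(U, Q, F): P2 can switch to P (-1 → 4). Not NE.
(U, Q, M): P2 can switch to P (-4 → 3). Not NE.
(U, Q, B): P1 can switch to D (4 → 5). Not NE.
(D, P, F): P2 can switch to Q (-1 → 3). Not NE.
(D, P, M): P1 gets 2, best alternative 0; P2 gets 4, best alternative 0; P3 gets 3, best alternative 1. No profitable deviation — NE.
(D, P, B): P1 can switch to U (-3 → 3). Not NE.
(D, Q, F): P1 can switch to U (-4 → 3). Not NE.
(D, Q, M): P1 can switch to U (2 → 3). Not NE.
(D, Q, B): P1 gets 5, best alternative 4; P2 gets 2, best alternative 0; P3 gets 4, best alternative -2. No profitable deviation — NE.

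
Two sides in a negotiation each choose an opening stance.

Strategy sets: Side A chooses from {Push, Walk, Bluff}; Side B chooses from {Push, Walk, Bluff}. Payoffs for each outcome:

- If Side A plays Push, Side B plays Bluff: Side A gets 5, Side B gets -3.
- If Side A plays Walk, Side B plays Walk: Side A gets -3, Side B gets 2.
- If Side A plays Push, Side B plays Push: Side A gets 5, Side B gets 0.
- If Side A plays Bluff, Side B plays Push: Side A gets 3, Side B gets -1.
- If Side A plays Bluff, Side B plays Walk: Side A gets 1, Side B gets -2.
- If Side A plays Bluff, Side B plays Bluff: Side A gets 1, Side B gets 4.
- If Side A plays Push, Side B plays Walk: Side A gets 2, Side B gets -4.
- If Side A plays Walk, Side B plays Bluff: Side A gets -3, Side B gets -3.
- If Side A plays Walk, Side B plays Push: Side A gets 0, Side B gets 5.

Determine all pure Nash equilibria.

(Push, Push)

(Push, Push): Side A gets 5, best alternative 3; Side B gets 0, best alternative -3. No profitable deviation — NE.
(Push, Walk): Side B can switch to Push (-4 → 0). Not NE.
(Push, Bluff): Side B can switch to Push (-3 → 0). Not NE.
(Walk, Push): Side A can switch to Push (0 → 5). Not NE.
(Walk, Walk): Side A can switch to Push (-3 → 2). Not NE.
(Walk, Bluff): Side A can switch to Push (-3 → 5). Not NE.
(Bluff, Push): Side A can switch to Push (3 → 5). Not NE.
(Bluff, Walk): Side A can switch to Push (1 → 2). Not NE.
(Bluff, Bluff): Side A can switch to Push (1 → 5). Not NE.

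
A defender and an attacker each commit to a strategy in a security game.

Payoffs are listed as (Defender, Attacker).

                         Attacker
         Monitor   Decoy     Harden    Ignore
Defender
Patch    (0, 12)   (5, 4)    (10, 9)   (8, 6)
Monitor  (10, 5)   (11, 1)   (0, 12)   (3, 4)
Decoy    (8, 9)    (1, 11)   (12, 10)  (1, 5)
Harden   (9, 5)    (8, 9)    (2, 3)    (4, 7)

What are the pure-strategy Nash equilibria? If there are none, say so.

none

(Patch, Monitor): Defender can switch to Monitor (0 → 10). Not NE.
(Patch, Decoy): Defender can switch to Monitor (5 → 11). Not NE.
(Patch, Harden): Defender can switch to Decoy (10 → 12). Not NE.
(Patch, Ignore): Attacker can switch to Monitor (6 → 12). Not NE.
(Monitor, Monitor): Attacker can switch to Harden (5 → 12). Not NE.
(Monitor, Decoy): Attacker can switch to Monitor (1 → 5). Not NE.
(The remaining 10 profiles each have a profitable deviation by the same check.)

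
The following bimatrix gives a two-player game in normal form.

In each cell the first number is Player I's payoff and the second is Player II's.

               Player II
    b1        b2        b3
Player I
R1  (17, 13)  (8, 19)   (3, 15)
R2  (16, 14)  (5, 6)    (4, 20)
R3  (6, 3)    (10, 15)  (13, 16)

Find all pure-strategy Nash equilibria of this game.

The unique pure-strategy Nash equilibrium is (R3, b3).

Player I against b1: payoffs 17, 16, 6 → best response R1.
Player I against b2: payoffs 8, 5, 10 → best response R3.
Player I against b3: payoffs 3, 4, 13 → best response R3.
Player II against R1: payoffs 13, 19, 15 → best response b2.
Player II against R2: payoffs 14, 6, 20 → best response b3.
Player II against R3: payoffs 3, 15, 16 → best response b3.
Mutual best responses: (R3, b3).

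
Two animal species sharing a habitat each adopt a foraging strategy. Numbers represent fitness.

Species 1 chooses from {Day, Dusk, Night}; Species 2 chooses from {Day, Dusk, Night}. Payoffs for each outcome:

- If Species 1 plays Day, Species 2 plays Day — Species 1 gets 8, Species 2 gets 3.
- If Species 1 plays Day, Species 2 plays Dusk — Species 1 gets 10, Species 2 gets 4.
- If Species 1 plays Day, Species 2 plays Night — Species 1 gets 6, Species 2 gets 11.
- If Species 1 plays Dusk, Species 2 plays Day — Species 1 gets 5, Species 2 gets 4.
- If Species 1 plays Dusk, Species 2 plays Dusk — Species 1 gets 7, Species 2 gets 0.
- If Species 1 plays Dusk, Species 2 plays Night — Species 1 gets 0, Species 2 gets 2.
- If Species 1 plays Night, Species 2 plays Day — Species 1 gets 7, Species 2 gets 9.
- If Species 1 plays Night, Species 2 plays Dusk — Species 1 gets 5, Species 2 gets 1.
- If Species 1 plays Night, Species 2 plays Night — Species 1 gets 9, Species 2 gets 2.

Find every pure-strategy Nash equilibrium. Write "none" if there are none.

Check each profile: it is a Nash equilibrium iff no player can strictly gain by switching unilaterally.
(Day, Day): Species 2 can switch to Dusk (3 → 4). Not NE.
(Day, Dusk): Species 2 can switch to Night (4 → 11). Not NE.
(Day, Night): Species 1 can switch to Night (6 → 9). Not NE.
(Dusk, Day): Species 1 can switch to Day (5 → 8). Not NE.
(Dusk, Dusk): Species 1 can switch to Day (7 → 10). Not NE.
(Dusk, Night): Species 1 can switch to Day (0 → 6). Not NE.
(The remaining 3 profiles each have a profitable deviation by the same check.)

This game has no pure Nash equilibrium.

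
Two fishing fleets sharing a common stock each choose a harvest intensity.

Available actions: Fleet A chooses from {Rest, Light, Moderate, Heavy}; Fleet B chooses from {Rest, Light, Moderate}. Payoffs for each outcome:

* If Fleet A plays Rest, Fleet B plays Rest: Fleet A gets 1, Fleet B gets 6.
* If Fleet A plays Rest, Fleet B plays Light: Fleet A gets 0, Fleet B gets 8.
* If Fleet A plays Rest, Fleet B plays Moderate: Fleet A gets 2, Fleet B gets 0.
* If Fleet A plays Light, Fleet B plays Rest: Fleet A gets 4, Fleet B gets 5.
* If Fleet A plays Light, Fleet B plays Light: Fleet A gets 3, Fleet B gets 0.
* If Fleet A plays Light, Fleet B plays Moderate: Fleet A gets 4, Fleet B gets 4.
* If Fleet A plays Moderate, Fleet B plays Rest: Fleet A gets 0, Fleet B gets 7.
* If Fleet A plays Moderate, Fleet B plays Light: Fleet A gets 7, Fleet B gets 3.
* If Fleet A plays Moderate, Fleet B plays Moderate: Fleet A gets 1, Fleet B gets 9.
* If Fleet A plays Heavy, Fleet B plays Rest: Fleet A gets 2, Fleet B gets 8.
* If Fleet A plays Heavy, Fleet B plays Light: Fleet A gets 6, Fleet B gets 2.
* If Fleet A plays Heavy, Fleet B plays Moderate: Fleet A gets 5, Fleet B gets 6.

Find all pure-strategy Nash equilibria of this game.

Check each profile: it is a Nash equilibrium iff no player can strictly gain by switching unilaterally.
(Rest, Rest): Fleet A can switch to Light (1 → 4). Not NE.
(Rest, Light): Fleet A can switch to Light (0 → 3). Not NE.
(Rest, Moderate): Fleet A can switch to Light (2 → 4). Not NE.
(Light, Rest): Fleet A gets 4, best alternative 2; Fleet B gets 5, best alternative 4. No profitable deviation — NE.
(Light, Light): Fleet A can switch to Moderate (3 → 7). Not NE.
(Light, Moderate): Fleet A can switch to Heavy (4 → 5). Not NE.
(Moderate, Rest): Fleet A can switch to Rest (0 → 1). Not NE.
(Moderate, Light): Fleet B can switch to Rest (3 → 7). Not NE.
(Moderate, Moderate): Fleet A can switch to Rest (1 → 2). Not NE.
(The remaining 3 profiles each have a profitable deviation by the same check.)

The unique pure-strategy Nash equilibrium is (Light, Rest).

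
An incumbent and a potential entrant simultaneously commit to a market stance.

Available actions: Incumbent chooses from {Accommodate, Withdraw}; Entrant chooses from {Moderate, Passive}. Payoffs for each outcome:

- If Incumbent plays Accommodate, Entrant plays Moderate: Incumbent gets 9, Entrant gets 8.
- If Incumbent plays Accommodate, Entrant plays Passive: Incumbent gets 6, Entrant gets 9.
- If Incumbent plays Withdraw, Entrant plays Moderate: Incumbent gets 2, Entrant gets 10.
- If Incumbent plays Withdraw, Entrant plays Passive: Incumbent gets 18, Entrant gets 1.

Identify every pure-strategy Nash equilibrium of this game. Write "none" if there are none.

For each player, find the best response to each opponent profile; mutual best responses are the pure NE.
Incumbent against Moderate: payoffs 9, 2 → best response Accommodate.
Incumbent against Passive: payoffs 6, 18 → best response Withdraw.
Entrant against Accommodate: payoffs 8, 9 → best response Passive.
Entrant against Withdraw: payoffs 10, 1 → best response Moderate.
No profile is a mutual best response for all players.

This game has no pure Nash equilibrium.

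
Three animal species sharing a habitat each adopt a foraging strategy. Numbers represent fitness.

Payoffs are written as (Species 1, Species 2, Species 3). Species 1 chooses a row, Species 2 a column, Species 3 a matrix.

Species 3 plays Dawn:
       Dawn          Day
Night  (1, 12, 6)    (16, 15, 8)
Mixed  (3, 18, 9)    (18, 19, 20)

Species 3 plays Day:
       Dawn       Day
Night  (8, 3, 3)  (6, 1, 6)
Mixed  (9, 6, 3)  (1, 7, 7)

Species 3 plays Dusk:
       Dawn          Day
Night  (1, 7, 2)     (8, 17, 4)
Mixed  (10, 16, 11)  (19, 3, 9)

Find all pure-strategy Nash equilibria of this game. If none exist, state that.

Species 1 against (Dawn, Dawn): payoffs 1, 3 → best response Mixed.
Species 1 against (Dawn, Day): payoffs 8, 9 → best response Mixed.
Species 1 against (Dawn, Dusk): payoffs 1, 10 → best response Mixed.
Species 1 against (Day, Dawn): payoffs 16, 18 → best response Mixed.
Species 1 against (Day, Day): payoffs 6, 1 → best response Night.
Species 1 against (Day, Dusk): payoffs 8, 19 → best response Mixed.
Species 2 against (Night, Dawn): payoffs 12, 15 → best response Day.
Species 2 against (Night, Day): payoffs 3, 1 → best response Dawn.
Species 2 against (Night, Dusk): payoffs 7, 17 → best response Day.
Species 2 against (Mixed, Dawn): payoffs 18, 19 → best response Day.
Species 2 against (Mixed, Day): payoffs 6, 7 → best response Day.
Species 2 against (Mixed, Dusk): payoffs 16, 3 → best response Dawn.
Species 3 against (Night, Dawn): payoffs 6, 3, 2 → best response Dawn.
Species 3 against (Night, Day): payoffs 8, 6, 4 → best response Dawn.
Species 3 against (Mixed, Dawn): payoffs 9, 3, 11 → best response Dusk.
Species 3 against (Mixed, Day): payoffs 20, 7, 9 → best response Dawn.
Mutual best responses: (Mixed, Dawn, Dusk); (Mixed, Day, Dawn).

Pure-strategy Nash equilibria: (Mixed, Dawn, Dusk) and (Mixed, Day, Dawn)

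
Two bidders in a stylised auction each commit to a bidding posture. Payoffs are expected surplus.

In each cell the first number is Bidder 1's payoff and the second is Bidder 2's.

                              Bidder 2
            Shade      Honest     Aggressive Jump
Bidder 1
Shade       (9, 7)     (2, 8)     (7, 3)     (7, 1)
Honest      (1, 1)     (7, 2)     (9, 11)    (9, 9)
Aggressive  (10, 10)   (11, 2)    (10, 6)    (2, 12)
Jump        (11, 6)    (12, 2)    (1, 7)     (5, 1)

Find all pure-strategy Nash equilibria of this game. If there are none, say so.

This game has no pure Nash equilibrium.

Bidder 1 against Shade: payoffs 9, 1, 10, 11 → best response Jump.
Bidder 1 against Honest: payoffs 2, 7, 11, 12 → best response Jump.
Bidder 1 against Aggressive: payoffs 7, 9, 10, 1 → best response Aggressive.
Bidder 1 against Jump: payoffs 7, 9, 2, 5 → best response Honest.
Bidder 2 against Shade: payoffs 7, 8, 3, 1 → best response Honest.
Bidder 2 against Honest: payoffs 1, 2, 11, 9 → best response Aggressive.
Bidder 2 against Aggressive: payoffs 10, 2, 6, 12 → best response Jump.
Bidder 2 against Jump: payoffs 6, 2, 7, 1 → best response Aggressive.
No profile is a mutual best response for all players.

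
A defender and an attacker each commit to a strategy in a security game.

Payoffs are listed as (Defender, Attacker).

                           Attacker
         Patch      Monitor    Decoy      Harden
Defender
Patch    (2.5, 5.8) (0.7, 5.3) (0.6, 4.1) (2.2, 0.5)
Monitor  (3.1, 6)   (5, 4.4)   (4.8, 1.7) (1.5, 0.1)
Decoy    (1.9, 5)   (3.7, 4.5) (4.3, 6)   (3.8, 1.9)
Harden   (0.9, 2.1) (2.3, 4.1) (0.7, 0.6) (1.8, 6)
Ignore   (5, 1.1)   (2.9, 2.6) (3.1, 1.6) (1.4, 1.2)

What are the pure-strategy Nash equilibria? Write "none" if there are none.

none

Defender against Patch: payoffs 2.5, 3.1, 1.9, 0.9, 5 → best response Ignore.
Defender against Monitor: payoffs 0.7, 5, 3.7, 2.3, 2.9 → best response Monitor.
Defender against Decoy: payoffs 0.6, 4.8, 4.3, 0.7, 3.1 → best response Monitor.
Defender against Harden: payoffs 2.2, 1.5, 3.8, 1.8, 1.4 → best response Decoy.
Attacker against Patch: payoffs 5.8, 5.3, 4.1, 0.5 → best response Patch.
Attacker against Monitor: payoffs 6, 4.4, 1.7, 0.1 → best response Patch.
Attacker against Decoy: payoffs 5, 4.5, 6, 1.9 → best response Decoy.
Attacker against Harden: payoffs 2.1, 4.1, 0.6, 6 → best response Harden.
Attacker against Ignore: payoffs 1.1, 2.6, 1.6, 1.2 → best response Monitor.
No profile is a mutual best response for all players.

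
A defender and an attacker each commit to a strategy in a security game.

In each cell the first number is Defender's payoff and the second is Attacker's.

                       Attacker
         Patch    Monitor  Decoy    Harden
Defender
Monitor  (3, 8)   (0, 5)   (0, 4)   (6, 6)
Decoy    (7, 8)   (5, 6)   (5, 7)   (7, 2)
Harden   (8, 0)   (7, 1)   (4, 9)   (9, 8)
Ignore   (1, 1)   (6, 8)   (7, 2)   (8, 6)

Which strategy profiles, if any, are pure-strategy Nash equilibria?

No pure-strategy Nash equilibrium.

(Monitor, Patch): Defender can switch to Decoy (3 → 7). Not NE.
(Monitor, Monitor): Defender can switch to Decoy (0 → 5). Not NE.
(Monitor, Decoy): Defender can switch to Decoy (0 → 5). Not NE.
(Monitor, Harden): Defender can switch to Decoy (6 → 7). Not NE.
(Decoy, Patch): Defender can switch to Harden (7 → 8). Not NE.
(Decoy, Monitor): Defender can switch to Harden (5 → 7). Not NE.
(Decoy, Decoy): Defender can switch to Ignore (5 → 7). Not NE.
(Decoy, Harden): Defender can switch to Harden (7 → 9). Not NE.
(The remaining 8 profiles each have a profitable deviation by the same check.)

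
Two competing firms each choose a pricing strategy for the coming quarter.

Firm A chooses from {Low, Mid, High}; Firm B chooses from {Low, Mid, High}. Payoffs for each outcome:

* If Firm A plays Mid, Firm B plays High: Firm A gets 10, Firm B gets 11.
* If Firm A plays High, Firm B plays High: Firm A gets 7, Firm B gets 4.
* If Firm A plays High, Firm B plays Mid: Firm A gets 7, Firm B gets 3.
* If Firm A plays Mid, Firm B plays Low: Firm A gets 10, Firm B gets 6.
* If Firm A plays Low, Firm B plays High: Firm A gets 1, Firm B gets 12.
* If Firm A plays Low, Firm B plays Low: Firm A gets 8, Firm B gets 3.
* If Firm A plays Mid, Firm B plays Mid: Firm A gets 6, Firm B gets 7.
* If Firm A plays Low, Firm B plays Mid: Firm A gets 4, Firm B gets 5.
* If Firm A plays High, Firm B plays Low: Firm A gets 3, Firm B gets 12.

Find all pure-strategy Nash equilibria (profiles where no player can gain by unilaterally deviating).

(Mid, High)

Firm A against Low: payoffs 8, 10, 3 → best response Mid.
Firm A against Mid: payoffs 4, 6, 7 → best response High.
Firm A against High: payoffs 1, 10, 7 → best response Mid.
Firm B against Low: payoffs 3, 5, 12 → best response High.
Firm B against Mid: payoffs 6, 7, 11 → best response High.
Firm B against High: payoffs 12, 3, 4 → best response Low.
Mutual best responses: (Mid, High).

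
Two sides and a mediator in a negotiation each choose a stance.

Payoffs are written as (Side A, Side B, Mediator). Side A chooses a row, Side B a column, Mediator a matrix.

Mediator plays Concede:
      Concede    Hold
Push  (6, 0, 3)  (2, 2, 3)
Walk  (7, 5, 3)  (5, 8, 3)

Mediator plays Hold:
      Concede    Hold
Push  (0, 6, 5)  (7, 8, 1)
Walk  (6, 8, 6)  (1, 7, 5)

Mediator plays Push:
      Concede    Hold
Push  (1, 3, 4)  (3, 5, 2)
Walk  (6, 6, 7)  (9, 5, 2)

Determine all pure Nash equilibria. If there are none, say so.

Mark each player's best response to every combination of opponents' strategies; a profile where every player is best-responding is a pure Nash equilibrium.
Side A against (Concede, Concede): payoffs 6, 7 → best response Walk.
Side A against (Concede, Hold): payoffs 0, 6 → best response Walk.
Side A against (Concede, Push): payoffs 1, 6 → best response Walk.
Side A against (Hold, Concede): payoffs 2, 5 → best response Walk.
Side A against (Hold, Hold): payoffs 7, 1 → best response Push.
Side A against (Hold, Push): payoffs 3, 9 → best response Walk.
Side B against (Push, Concede): payoffs 0, 2 → best response Hold.
Side B against (Push, Hold): payoffs 6, 8 → best response Hold.
Side B against (Push, Push): payoffs 3, 5 → best response Hold.
Side B against (Walk, Concede): payoffs 5, 8 → best response Hold.
Side B against (Walk, Hold): payoffs 8, 7 → best response Concede.
Side B against (Walk, Push): payoffs 6, 5 → best response Concede.
Mediator against (Push, Concede): payoffs 3, 5, 4 → best response Hold.
Mediator against (Push, Hold): payoffs 3, 1, 2 → best response Concede.
Mediator against (Walk, Concede): payoffs 3, 6, 7 → best response Push.
Mediator against (Walk, Hold): payoffs 3, 5, 2 → best response Hold.
Mutual best responses: (Walk, Concede, Push).

The unique pure-strategy Nash equilibrium is (Walk, Concede, Push).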